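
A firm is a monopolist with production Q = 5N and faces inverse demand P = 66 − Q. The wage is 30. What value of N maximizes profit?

N* = 6

Marginal revenue from the inverse demand is MR = 66 − 2Q.
The marginal product is MP_N = 5.
A monopolist hires until marginal revenue product equals the wage: MR·MP_N = w.
(66 − 10N)·5 = 30, so N = 6.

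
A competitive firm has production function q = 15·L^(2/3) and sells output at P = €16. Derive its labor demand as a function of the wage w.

MP_L = (2/3)·15·L^(-1/3) = 10·L^(-1/3).
Setting P·MP_L = w: 160·L^(-1/3) = w.
Solving for L: L^(-1/3) = w/160, so L = (160/w)^(3).

L(w) = 4096000/w³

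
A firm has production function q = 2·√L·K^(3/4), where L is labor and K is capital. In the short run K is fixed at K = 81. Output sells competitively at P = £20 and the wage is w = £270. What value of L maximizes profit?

L* = 4

With K = 81, MP_L = (1/2)·2·L^(-1/2)·81^(3/4) = 27·L^(-1/2).
Profit maximization for a price taker requires P·MP_L = w: 20·27·L^(-1/2) = 270.
So L^(-1/2) = 0.5, which gives L = 4.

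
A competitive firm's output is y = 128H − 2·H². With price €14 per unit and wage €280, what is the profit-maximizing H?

The marginal product of H is MP_H = 128 − 4H.
A price-taking firm hires until the value of the marginal product equals the wage: P·MP_H = w, so 14·(128 − 4H) = 280.
Then 128 − 4H = 20, giving H = 27.

H* = 27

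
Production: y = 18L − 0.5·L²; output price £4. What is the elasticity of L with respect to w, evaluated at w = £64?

From P·MP_L = w with MP_L = 18 − L, labor demand is L(w) = 18 − w/4.
dL/dw = −1/(4) = -0.25.
At w = 64, L = 2, so ε = (dL/dw)·(w/L) = (-0.25)·(64/2) = -8.

ε = -8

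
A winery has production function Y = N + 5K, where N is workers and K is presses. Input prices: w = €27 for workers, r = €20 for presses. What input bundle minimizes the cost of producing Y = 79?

N* = 0, K* = 15.8

The inputs are perfect substitutes, so the firm uses whichever has the lower cost per unit of output.
Cost per unit of output via N is 27; via K it is 4. K is cheaper.
Producing Y = 79 with K alone: N = 0, K = 15.8.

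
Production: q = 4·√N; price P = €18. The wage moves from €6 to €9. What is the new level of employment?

N* = 16

From P·MP_N = w with MP_N = 2·N^(-1/2), the labor demand is N(w) = (36/w)^(2).
At w = 6: N = 36. At w = 9: N = 16.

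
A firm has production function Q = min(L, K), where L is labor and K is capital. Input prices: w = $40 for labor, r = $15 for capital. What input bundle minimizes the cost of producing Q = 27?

L* = 27, K* = 27

With a fixed-proportions technology, the cost-minimizing bundle uses no slack in either input: L = K = Q.
So L = 27 and K = 27.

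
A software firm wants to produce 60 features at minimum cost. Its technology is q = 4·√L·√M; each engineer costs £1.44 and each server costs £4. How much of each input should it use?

Cost minimization requires the marginal rate of technical substitution to equal the input-price ratio: MP_L/MP_M = w/r.
Here MP_L/MP_M = (1/2)·(M/L)/(1/2) = (M/L). Setting this equal to 1.44/4 = 0.36 gives M = 0.36L.
Substituting into q = 60: 4·L^(1/2)·(0.36L)^(1/2) = 60.
Solving, L = 25 and M = 9.

L* = 25, M* = 9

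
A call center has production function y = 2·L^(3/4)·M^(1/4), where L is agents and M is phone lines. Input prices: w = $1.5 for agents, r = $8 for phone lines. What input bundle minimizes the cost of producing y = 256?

L* = 256, M* = 16

Cost minimization requires the marginal rate of technical substitution to equal the input-price ratio: MP_L/MP_M = w/r.
Here MP_L/MP_M = (3/4)·(M/L)/(1/4) = 3·(M/L). Setting this equal to 1.5/8 = 0.1875 gives M = 0.0625L.
Substituting into y = 256: 2·L^(3/4)·(0.0625L)^(1/4) = 256.
Solving, L = 256 and M = 16.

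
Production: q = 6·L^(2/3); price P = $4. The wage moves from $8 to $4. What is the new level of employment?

From P·MP_L = w with MP_L = 4·L^(-1/3), the labor demand is L(w) = (16/w)^(3).
At w = 8: L = 8. At w = 4: L = 64.

L* = 64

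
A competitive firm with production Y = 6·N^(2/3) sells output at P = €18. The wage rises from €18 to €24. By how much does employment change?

From P·MP_N = w with MP_N = 4·N^(-1/3), the labor demand is N(w) = (72/w)^(3).
At w = 18: N = 64. At w = 24: N = 27.
ΔN = 27 − 64 = -37.

ΔN = -37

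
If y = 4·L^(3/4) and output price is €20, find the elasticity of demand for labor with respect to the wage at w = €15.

MP_L = (3/4)·4·L^(-1/4), so P·MP_L = w gives 60·L^(-1/4) = w.
Solving, L(w) = (60/w)^(4). This is a constant-elasticity form: L ∝ w^(−4), so ε = −4.

ε = -4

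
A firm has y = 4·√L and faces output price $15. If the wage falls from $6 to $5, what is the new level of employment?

From P·MP_L = w with MP_L = 2·L^(-1/2), the labor demand is L(w) = (30/w)^(2).
At w = 6: L = 25. At w = 5: L = 36.

L* = 36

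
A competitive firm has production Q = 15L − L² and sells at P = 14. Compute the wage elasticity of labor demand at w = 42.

From P·MP_L = w with MP_L = 15 − 2L, labor demand is L(w) = (15 − w/14)/2.
dL/dw = −1/(28) = -1/28.
At w = 42, L = 6, so ε = (dL/dw)·(w/L) = (-1/28)·(42/6) = -0.25.

ε = -0.25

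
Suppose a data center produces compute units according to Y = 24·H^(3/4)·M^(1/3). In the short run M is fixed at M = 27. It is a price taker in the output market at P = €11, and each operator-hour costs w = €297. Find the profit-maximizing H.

With M = 27, MP_H = (3/4)·24·H^(-1/4)·27^(1/3) = 54·H^(-1/4).
Profit maximization for a price taker requires P·MP_H = w: 11·54·H^(-1/4) = 297.
So H^(-1/4) = 0.5, which gives H = 16.

H* = 16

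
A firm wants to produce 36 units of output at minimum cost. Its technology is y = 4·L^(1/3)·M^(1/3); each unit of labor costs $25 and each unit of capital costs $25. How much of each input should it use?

L* = 27, M* = 27

Cost minimization requires the marginal rate of technical substitution to equal the input-price ratio: MP_L/MP_M = w/r.
Here MP_L/MP_M = (1/3)·(M/L)/(1/3) = (M/L). Setting this equal to 25/25 = 1 gives M = L.
Substituting into y = 36: 4·L^(1/3)·(L)^(1/3) = 36.
Solving, L = 27 and M = 27.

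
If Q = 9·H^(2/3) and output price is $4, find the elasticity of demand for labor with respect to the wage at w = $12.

MP_H = (2/3)·9·H^(-1/3), so P·MP_H = w gives 24·H^(-1/3) = w.
Solving, H(w) = (24/w)^(3). This is a constant-elasticity form: H ∝ w^(−3), so ε = −3.

ε = -3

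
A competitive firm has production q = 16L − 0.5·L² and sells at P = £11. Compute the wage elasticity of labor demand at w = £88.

From P·MP_L = w with MP_L = 16 − L, labor demand is L(w) = 16 − w/11.
dL/dw = −1/(11) = -1/11.
At w = 88, L = 8, so ε = (dL/dw)·(w/L) = (-1/11)·(88/8) = -1.

ε = -1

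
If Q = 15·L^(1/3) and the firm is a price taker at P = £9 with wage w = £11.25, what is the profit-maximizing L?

MP_L = (1/3)·15·L^(-2/3) = 5·L^(-2/3).
Profit maximization for a price taker requires P·MP_L = w: 9·5·L^(-2/3) = 11.25.
So L^(-2/3) = 0.25, which gives L = 8.

L* = 8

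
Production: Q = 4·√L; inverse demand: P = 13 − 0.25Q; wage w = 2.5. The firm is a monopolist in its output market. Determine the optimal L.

Marginal revenue from the inverse demand is MR = 13 − 0.5Q.
The marginal product is MP_L = 2·L^(-1/2).
A monopolist hires until marginal revenue product equals the wage: MR·MP_L = w.
At L, Q = 4·√L. Substituting and solving: (13 − 2·√L)·2·L^(-1/2) = 2.5 gives L = 16.

L* = 16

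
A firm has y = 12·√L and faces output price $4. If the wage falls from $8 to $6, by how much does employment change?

ΔL = 7

From P·MP_L = w with MP_L = 6·L^(-1/2), the labor demand is L(w) = (24/w)^(2).
At w = 8: L = 9. At w = 6: L = 16.
ΔL = 16 − 9 = 7.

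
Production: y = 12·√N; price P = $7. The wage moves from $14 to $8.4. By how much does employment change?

From P·MP_N = w with MP_N = 6·N^(-1/2), the labor demand is N(w) = (42/w)^(2).
At w = 14: N = 9. At w = 8.4: N = 25.
ΔN = 25 − 9 = 16.

ΔN = 16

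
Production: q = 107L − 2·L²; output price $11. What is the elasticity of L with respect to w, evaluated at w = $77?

ε = -0.07

From P·MP_L = w with MP_L = 107 − 4L, labor demand is L(w) = (107 − w/11)/4.
dL/dw = −1/(44) = -1/44.
At w = 77, L = 25, so ε = (dL/dw)·(w/L) = (-1/44)·(77/25) = -0.07.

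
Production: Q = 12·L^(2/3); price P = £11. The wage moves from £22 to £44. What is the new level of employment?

From P·MP_L = w with MP_L = 8·L^(-1/3), the labor demand is L(w) = (88/w)^(3).
At w = 22: L = 64. At w = 44: L = 8.

L* = 8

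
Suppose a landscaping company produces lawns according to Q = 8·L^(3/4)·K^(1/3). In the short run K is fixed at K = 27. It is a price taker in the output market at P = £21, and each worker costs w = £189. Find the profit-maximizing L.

L* = 16

With K = 27, MP_L = (3/4)·8·L^(-1/4)·27^(1/3) = 18·L^(-1/4).
Profit maximization for a price taker requires P·MP_L = w: 21·18·L^(-1/4) = 189.
So L^(-1/4) = 0.5, which gives L = 16.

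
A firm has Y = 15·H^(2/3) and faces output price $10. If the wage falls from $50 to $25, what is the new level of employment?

From P·MP_H = w with MP_H = 10·H^(-1/3), the labor demand is H(w) = (100/w)^(3).
At w = 50: H = 8. At w = 25: H = 64.

H* = 64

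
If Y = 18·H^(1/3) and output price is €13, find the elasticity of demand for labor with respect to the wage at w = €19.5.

ε = -1.5

MP_H = (1/3)·18·H^(-2/3), so P·MP_H = w gives 78·H^(-2/3) = w.
Solving, H(w) = (78/w)^(3/2). This is a constant-elasticity form: H ∝ w^(−3/2), so ε = −3/2.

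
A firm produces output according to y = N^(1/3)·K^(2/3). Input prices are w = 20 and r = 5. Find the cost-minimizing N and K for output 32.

Cost minimization requires the marginal rate of technical substitution to equal the input-price ratio: MP_N/MP_K = w/r.
Here MP_N/MP_K = (1/3)·(K/N)/(2/3) = 0.5·(K/N). Setting this equal to 20/5 = 4 gives K = 8N.
Substituting into y = 32: N^(1/3)·(8N)^(2/3) = 32.
Solving, N = 8 and K = 64.

N* = 8, K* = 64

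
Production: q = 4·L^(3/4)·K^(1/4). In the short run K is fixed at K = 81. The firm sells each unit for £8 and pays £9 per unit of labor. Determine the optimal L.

L* = 4096

With K = 81, MP_L = (3/4)·4·L^(-1/4)·81^(1/4) = 9·L^(-1/4).
Profit maximization for a price taker requires P·MP_L = w: 8·9·L^(-1/4) = 9.
So L^(-1/4) = 0.125, which gives L = 4096.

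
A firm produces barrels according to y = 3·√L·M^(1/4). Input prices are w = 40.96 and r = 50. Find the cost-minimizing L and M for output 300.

L* = 625, M* = 256

Cost minimization requires the marginal rate of technical substitution to equal the input-price ratio: MP_L/MP_M = w/r.
Here MP_L/MP_M = (1/2)·(M/L)/(1/4) = 2·(M/L). Setting this equal to 40.96/50 = 0.8192 gives M = 0.4096L.
Substituting into y = 300: 3·L^(1/2)·(0.4096L)^(1/4) = 300.
Solving, L = 625 and M = 256.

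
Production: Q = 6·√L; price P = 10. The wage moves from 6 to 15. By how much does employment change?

From P·MP_L = w with MP_L = 3·L^(-1/2), the labor demand is L(w) = (30/w)^(2).
At w = 6: L = 25. At w = 15: L = 4.
ΔL = 4 − 25 = -21.

ΔL = -21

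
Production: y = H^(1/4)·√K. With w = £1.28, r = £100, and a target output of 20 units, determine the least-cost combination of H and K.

Cost minimization requires the marginal rate of technical substitution to equal the input-price ratio: MP_H/MP_K = w/r.
Here MP_H/MP_K = (1/4)·(K/H)/(1/2) = 0.5·(K/H). Setting this equal to 1.28/100 = 0.0128 gives K = 0.0256H.
Substituting into y = 20: H^(1/4)·(0.0256H)^(1/2) = 20.
Solving, H = 625 and K = 16.

H* = 625, K* = 16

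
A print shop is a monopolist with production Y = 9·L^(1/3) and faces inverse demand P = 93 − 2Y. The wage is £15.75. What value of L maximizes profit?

L* = 8

Marginal revenue from the inverse demand is MR = 93 − 4Y.
The marginal product is MP_L = 3·L^(-2/3).
A monopolist hires until marginal revenue product equals the wage: MR·MP_L = w.
At L, Y = 9·L^(1/3). Substituting and solving: (93 − 36·L^(1/3))·3·L^(-2/3) = 15.75 gives L = 8.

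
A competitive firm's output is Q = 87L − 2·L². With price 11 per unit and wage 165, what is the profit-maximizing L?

The marginal product of L is MP_L = 87 − 4L.
A price-taking firm hires until the value of the marginal product equals the wage: P·MP_L = w, so 11·(87 − 4L) = 165.
Then 87 − 4L = 15, giving L = 18.

L* = 18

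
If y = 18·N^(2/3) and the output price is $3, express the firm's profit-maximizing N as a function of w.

MP_N = (2/3)·18·N^(-1/3) = 12·N^(-1/3).
Setting P·MP_N = w: 36·N^(-1/3) = w.
Solving for N: N^(-1/3) = w/36, so N = (36/w)^(3).

N(w) = 46656/w³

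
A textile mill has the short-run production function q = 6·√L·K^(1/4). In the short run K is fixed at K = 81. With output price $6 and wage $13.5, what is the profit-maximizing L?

L* = 16

With K = 81, MP_L = (1/2)·6·L^(-1/2)·81^(1/4) = 9·L^(-1/2).
Profit maximization for a price taker requires P·MP_L = w: 6·9·L^(-1/2) = 13.5.
So L^(-1/2) = 0.25, which gives L = 16.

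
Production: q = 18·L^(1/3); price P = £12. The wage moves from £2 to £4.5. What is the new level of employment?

From P·MP_L = w with MP_L = 6·L^(-2/3), the labor demand is L(w) = (72/w)^(3/2).
At w = 2: L = 216. At w = 4.5: L = 64.

L* = 64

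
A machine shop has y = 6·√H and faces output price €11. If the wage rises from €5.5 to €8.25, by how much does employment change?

From P·MP_H = w with MP_H = 3·H^(-1/2), the labor demand is H(w) = (33/w)^(2).
At w = 5.5: H = 36. At w = 8.25: H = 16.
ΔH = 16 − 36 = -20.

ΔH = -20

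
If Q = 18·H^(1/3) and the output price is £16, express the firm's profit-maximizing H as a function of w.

MP_H = (1/3)·18·H^(-2/3) = 6·H^(-2/3).
Setting P·MP_H = w: 96·H^(-2/3) = w.
Solving for H: H^(-2/3) = w/96, so H = (96/w)^(3/2).

H(w) = (96/w)^(3/2)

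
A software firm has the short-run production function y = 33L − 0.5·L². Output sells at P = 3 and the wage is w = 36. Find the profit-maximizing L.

L* = 21

The marginal product of L is MP_L = 33 − L.
A price-taking firm hires until the value of the marginal product equals the wage: P·MP_L = w, so 3·(33 − L) = 36.
Then 33 − L = 12, giving L = 21.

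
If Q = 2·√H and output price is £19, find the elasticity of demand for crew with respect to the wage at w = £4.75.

MP_H = (1/2)·2·H^(-1/2), so P·MP_H = w gives 19·H^(-1/2) = w.
Solving, H(w) = (19/w)^(2). This is a constant-elasticity form: H ∝ w^(−2), so ε = −2.

ε = -2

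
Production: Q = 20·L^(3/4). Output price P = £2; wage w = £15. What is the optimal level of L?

MP_L = (3/4)·20·L^(-1/4) = 15·L^(-1/4).
Profit maximization for a price taker requires P·MP_L = w: 2·15·L^(-1/4) = 15.
So L^(-1/4) = 0.5, which gives L = 16.

L* = 16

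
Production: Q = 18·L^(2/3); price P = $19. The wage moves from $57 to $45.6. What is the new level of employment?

L* = 125

From P·MP_L = w with MP_L = 12·L^(-1/3), the labor demand is L(w) = (228/w)^(3).
At w = 57: L = 64. At w = 45.6: L = 125.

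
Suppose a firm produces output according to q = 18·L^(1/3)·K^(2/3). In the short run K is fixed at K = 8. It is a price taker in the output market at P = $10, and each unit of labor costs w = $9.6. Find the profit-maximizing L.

With K = 8, MP_L = (1/3)·18·L^(-2/3)·8^(2/3) = 24·L^(-2/3).
Profit maximization for a price taker requires P·MP_L = w: 10·24·L^(-2/3) = 9.6.
So L^(-2/3) = 0.04, which gives L = 125.

L* = 125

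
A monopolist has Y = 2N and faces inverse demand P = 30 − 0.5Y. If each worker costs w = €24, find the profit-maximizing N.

N* = 9

Marginal revenue from the inverse demand is MR = 30 − Y.
The marginal product is MP_N = 2.
A monopolist hires until marginal revenue product equals the wage: MR·MP_N = w.
(30 − 2N)·2 = 24, so N = 9.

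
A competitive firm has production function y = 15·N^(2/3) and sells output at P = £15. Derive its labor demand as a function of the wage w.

N(w) = 3375000/w³

MP_N = (2/3)·15·N^(-1/3) = 10·N^(-1/3).
Setting P·MP_N = w: 150·N^(-1/3) = w.
Solving for N: N^(-1/3) = w/150, so N = (150/w)^(3).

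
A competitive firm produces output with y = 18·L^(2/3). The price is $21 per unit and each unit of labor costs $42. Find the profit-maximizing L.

L* = 216

MP_L = (2/3)·18·L^(-1/3) = 12·L^(-1/3).
Profit maximization for a price taker requires P·MP_L = w: 21·12·L^(-1/3) = 42.
So L^(-1/3) = 1/6, which gives L = 216.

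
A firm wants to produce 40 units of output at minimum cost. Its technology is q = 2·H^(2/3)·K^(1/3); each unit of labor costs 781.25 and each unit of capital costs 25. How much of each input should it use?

Cost minimization requires the marginal rate of technical substitution to equal the input-price ratio: MP_H/MP_K = w/r.
Here MP_H/MP_K = (2/3)·(K/H)/(1/3) = 2·(K/H). Setting this equal to 781.25/25 = 31.25 gives K = 15.625H.
Substituting into q = 40: 2·H^(2/3)·(15.625H)^(1/3) = 40.
Solving, H = 8 and K = 125.

H* = 8, K* = 125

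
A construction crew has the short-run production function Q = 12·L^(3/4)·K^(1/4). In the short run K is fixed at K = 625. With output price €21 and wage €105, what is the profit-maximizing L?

L* = 6561

With K = 625, MP_L = (3/4)·12·L^(-1/4)·625^(1/4) = 45·L^(-1/4).
Profit maximization for a price taker requires P·MP_L = w: 21·45·L^(-1/4) = 105.
So L^(-1/4) = 1/9, which gives L = 6561.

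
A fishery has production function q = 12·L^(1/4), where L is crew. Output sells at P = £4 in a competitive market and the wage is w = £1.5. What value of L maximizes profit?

MP_L = (1/4)·12·L^(-3/4) = 3·L^(-3/4).
Profit maximization for a price taker requires P·MP_L = w: 4·3·L^(-3/4) = 1.5.
So L^(-3/4) = 0.125, which gives L = 16.

L* = 16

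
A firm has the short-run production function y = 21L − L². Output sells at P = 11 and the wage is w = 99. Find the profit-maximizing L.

The marginal product of L is MP_L = 21 − 2L.
A price-taking firm hires until the value of the marginal product equals the wage: P·MP_L = w, so 11·(21 − 2L) = 99.
Then 21 − 2L = 9, giving L = 6.

L* = 6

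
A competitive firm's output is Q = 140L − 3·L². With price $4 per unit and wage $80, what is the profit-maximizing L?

The marginal product of L is MP_L = 140 − 6L.
A price-taking firm hires until the value of the marginal product equals the wage: P·MP_L = w, so 4·(140 − 6L) = 80.
Then 140 − 6L = 20, giving L = 20.

L* = 20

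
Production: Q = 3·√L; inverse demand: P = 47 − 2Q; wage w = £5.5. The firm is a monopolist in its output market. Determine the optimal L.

Marginal revenue from the inverse demand is MR = 47 − 4Q.
The marginal product is MP_L = 1.5·L^(-1/2).
A monopolist hires until marginal revenue product equals the wage: MR·MP_L = w.
At L, Q = 3·√L. Substituting and solving: (47 − 12·√L)·1.5·L^(-1/2) = 5.5 gives L = 9.

L* = 9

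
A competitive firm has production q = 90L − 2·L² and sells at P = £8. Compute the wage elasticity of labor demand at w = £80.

From P·MP_L = w with MP_L = 90 − 4L, labor demand is L(w) = (90 − w/8)/4.
dL/dw = −1/(32) = -0.03125.
At w = 80, L = 20, so ε = (dL/dw)·(w/L) = (-0.03125)·(80/20) = -0.125.

ε = -0.125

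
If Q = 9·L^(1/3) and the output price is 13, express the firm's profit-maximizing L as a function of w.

L(w) = (39/w)^(3/2)

MP_L = (1/3)·9·L^(-2/3) = 3·L^(-2/3).
Setting P·MP_L = w: 39·L^(-2/3) = w.
Solving for L: L^(-2/3) = w/39, so L = (39/w)^(3/2).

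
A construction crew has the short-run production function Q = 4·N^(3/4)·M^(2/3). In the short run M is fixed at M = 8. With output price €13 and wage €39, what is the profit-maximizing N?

N* = 256

With M = 8, MP_N = (3/4)·4·N^(-1/4)·8^(2/3) = 12·N^(-1/4).
Profit maximization for a price taker requires P·MP_N = w: 13·12·N^(-1/4) = 39.
So N^(-1/4) = 0.25, which gives N = 256.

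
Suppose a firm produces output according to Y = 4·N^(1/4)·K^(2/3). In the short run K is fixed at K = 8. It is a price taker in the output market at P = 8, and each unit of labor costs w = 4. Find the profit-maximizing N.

N* = 16

With K = 8, MP_N = (1/4)·4·N^(-3/4)·8^(2/3) = 4·N^(-3/4).
Profit maximization for a price taker requires P·MP_N = w: 8·4·N^(-3/4) = 4.
So N^(-3/4) = 0.125, which gives N = 16.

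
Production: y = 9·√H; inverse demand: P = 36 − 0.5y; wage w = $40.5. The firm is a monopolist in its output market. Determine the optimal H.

Marginal revenue from the inverse demand is MR = 36 − y.
The marginal product is MP_H = 4.5·H^(-1/2).
A monopolist hires until marginal revenue product equals the wage: MR·MP_H = w.
At H, y = 9·√H. Substituting and solving: (36 − 9·√H)·4.5·H^(-1/2) = 40.5 gives H = 4.

H* = 4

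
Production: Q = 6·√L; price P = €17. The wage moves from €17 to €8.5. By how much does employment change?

ΔL = 27

From P·MP_L = w with MP_L = 3·L^(-1/2), the labor demand is L(w) = (51/w)^(2).
At w = 17: L = 9. At w = 8.5: L = 36.
ΔL = 36 − 9 = 27.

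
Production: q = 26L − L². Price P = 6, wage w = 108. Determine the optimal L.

L* = 4

The marginal product of L is MP_L = 26 − 2L.
A price-taking firm hires until the value of the marginal product equals the wage: P·MP_L = w, so 6·(26 − 2L) = 108.
Then 26 − 2L = 18, giving L = 4.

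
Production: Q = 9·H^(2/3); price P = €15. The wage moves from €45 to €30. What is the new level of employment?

H* = 27

From P·MP_H = w with MP_H = 6·H^(-1/3), the labor demand is H(w) = (90/w)^(3).
At w = 45: H = 8. At w = 30: H = 27.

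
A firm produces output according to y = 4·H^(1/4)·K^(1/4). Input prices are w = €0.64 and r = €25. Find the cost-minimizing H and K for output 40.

H* = 625, K* = 16

Cost minimization requires the marginal rate of technical substitution to equal the input-price ratio: MP_H/MP_K = w/r.
Here MP_H/MP_K = (1/4)·(K/H)/(1/4) = (K/H). Setting this equal to 0.64/25 = 0.0256 gives K = 0.0256H.
Substituting into y = 40: 4·H^(1/4)·(0.0256H)^(1/4) = 40.
Solving, H = 625 and K = 16.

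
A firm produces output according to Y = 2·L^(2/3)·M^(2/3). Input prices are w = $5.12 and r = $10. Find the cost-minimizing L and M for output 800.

Cost minimization requires the marginal rate of technical substitution to equal the input-price ratio: MP_L/MP_M = w/r.
Here MP_L/MP_M = (2/3)·(M/L)/(2/3) = (M/L). Setting this equal to 5.12/10 = 0.512 gives M = 0.512L.
Substituting into Y = 800: 2·L^(2/3)·(0.512L)^(2/3) = 800.
Solving, L = 125 and M = 64.

L* = 125, M* = 64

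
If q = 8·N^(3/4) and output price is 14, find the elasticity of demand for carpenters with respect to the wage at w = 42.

MP_N = (3/4)·8·N^(-1/4), so P·MP_N = w gives 84·N^(-1/4) = w.
Solving, N(w) = (84/w)^(4). This is a constant-elasticity form: N ∝ w^(−4), so ε = −4.

ε = -4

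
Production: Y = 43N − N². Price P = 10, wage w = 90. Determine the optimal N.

N* = 17

The marginal product of N is MP_N = 43 − 2N.
A price-taking firm hires until the value of the marginal product equals the wage: P·MP_N = w, so 10·(43 − 2N) = 90.
Then 43 − 2N = 9, giving N = 17.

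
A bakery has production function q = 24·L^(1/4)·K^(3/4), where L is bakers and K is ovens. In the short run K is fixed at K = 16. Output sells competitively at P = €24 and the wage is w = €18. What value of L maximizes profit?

L* = 256

With K = 16, MP_L = (1/4)·24·L^(-3/4)·16^(3/4) = 48·L^(-3/4).
Profit maximization for a price taker requires P·MP_L = w: 24·48·L^(-3/4) = 18.
So L^(-3/4) = 0.015625, which gives L = 256.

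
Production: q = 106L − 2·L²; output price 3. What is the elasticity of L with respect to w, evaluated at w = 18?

ε = -0.06

From P·MP_L = w with MP_L = 106 − 4L, labor demand is L(w) = (106 − w/3)/4.
dL/dw = −1/(12) = -1/12.
At w = 18, L = 25, so ε = (dL/dw)·(w/L) = (-1/12)·(18/25) = -0.06.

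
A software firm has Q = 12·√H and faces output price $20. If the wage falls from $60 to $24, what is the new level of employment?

H* = 25

From P·MP_H = w with MP_H = 6·H^(-1/2), the labor demand is H(w) = (120/w)^(2).
At w = 60: H = 4. At w = 24: H = 25.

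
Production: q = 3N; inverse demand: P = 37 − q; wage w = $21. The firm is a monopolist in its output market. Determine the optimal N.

N* = 5

Marginal revenue from the inverse demand is MR = 37 − 2q.
The marginal product is MP_N = 3.
A monopolist hires until marginal revenue product equals the wage: MR·MP_N = w.
(37 − 6N)·3 = 21, so N = 5.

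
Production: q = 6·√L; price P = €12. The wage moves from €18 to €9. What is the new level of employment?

L* = 16

From P·MP_L = w with MP_L = 3·L^(-1/2), the labor demand is L(w) = (36/w)^(2).
At w = 18: L = 4. At w = 9: L = 16.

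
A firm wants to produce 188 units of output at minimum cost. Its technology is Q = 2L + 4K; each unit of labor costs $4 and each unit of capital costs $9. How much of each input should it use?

The inputs are perfect substitutes, so the firm uses whichever has the lower cost per unit of output.
Cost per unit of output via L is w/2 = 2; via K it is r/4 = 2.25. L is cheaper.
Producing Q = 188 with L alone: L = 94, K = 0.

L* = 94, K* = 0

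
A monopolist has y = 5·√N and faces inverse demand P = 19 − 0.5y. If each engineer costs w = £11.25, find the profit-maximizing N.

Marginal revenue from the inverse demand is MR = 19 − y.
The marginal product is MP_N = 2.5·N^(-1/2).
A monopolist hires until marginal revenue product equals the wage: MR·MP_N = w.
At N, y = 5·√N. Substituting and solving: (19 − 5·√N)·2.5·N^(-1/2) = 11.25 gives N = 4.

N* = 4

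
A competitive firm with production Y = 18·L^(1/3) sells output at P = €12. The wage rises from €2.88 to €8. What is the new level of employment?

From P·MP_L = w with MP_L = 6·L^(-2/3), the labor demand is L(w) = (72/w)^(3/2).
At w = 2.88: L = 125. At w = 8: L = 27.

L* = 27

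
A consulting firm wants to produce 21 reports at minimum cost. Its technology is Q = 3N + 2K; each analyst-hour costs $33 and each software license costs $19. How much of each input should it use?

N* = 0, K* = 10.5

The inputs are perfect substitutes, so the firm uses whichever has the lower cost per unit of output.
Cost per unit of output via N is w/3 = 11; via K it is r/2 = 9.5. K is cheaper.
Producing Q = 21 with K alone: N = 0, K = 10.5.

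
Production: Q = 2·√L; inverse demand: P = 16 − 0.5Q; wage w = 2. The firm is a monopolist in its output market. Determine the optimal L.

Marginal revenue from the inverse demand is MR = 16 − Q.
The marginal product is MP_L = L^(-1/2).
A monopolist hires until marginal revenue product equals the wage: MR·MP_L = w.
At L, Q = 2·√L. Substituting and solving: (16 − 2·√L)·L^(-1/2) = 2 gives L = 16.

L* = 16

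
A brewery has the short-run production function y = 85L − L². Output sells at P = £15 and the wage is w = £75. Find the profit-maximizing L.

The marginal product of L is MP_L = 85 − 2L.
A price-taking firm hires until the value of the marginal product equals the wage: P·MP_L = w, so 15·(85 − 2L) = 75.
Then 85 − 2L = 5, giving L = 40.

L* = 40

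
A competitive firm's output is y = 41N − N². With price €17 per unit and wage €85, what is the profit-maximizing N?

N* = 18

The marginal product of N is MP_N = 41 − 2N.
A price-taking firm hires until the value of the marginal product equals the wage: P·MP_N = w, so 17·(41 − 2N) = 85.
Then 41 − 2N = 5, giving N = 18.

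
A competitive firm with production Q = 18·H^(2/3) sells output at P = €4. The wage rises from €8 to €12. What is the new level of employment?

H* = 64

From P·MP_H = w with MP_H = 12·H^(-1/3), the labor demand is H(w) = (48/w)^(3).
At w = 8: H = 216. At w = 12: H = 64.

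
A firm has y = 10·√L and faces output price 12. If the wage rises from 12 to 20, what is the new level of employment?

L* = 9

From P·MP_L = w with MP_L = 5·L^(-1/2), the labor demand is L(w) = (60/w)^(2).
At w = 12: L = 25. At w = 20: L = 9.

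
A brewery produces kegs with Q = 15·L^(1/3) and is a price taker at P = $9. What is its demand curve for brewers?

MP_L = (1/3)·15·L^(-2/3) = 5·L^(-2/3).
Setting P·MP_L = w: 45·L^(-2/3) = w.
Solving for L: L^(-2/3) = w/45, so L = (45/w)^(3/2).

L(w) = (45/w)^(3/2)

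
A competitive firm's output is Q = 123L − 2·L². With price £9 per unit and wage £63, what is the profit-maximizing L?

L* = 29

The marginal product of L is MP_L = 123 − 4L.
A price-taking firm hires until the value of the marginal product equals the wage: P·MP_L = w, so 9·(123 − 4L) = 63.
Then 123 − 4L = 7, giving L = 29.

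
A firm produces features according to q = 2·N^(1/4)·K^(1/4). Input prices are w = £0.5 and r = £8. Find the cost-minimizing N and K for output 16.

Cost minimization requires the marginal rate of technical substitution to equal the input-price ratio: MP_N/MP_K = w/r.
Here MP_N/MP_K = (1/4)·(K/N)/(1/4) = (K/N). Setting this equal to 0.5/8 = 0.0625 gives K = 0.0625N.
Substituting into q = 16: 2·N^(1/4)·(0.0625N)^(1/4) = 16.
Solving, N = 256 and K = 16.

N* = 256, K* = 16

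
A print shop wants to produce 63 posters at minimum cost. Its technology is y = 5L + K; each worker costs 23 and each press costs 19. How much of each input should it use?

The inputs are perfect substitutes, so the firm uses whichever has the lower cost per unit of output.
Cost per unit of output via L is 4.6; via K it is 19. L is cheaper.
Producing y = 63 with L alone: L = 12.6, K = 0.

L* = 12.6, K* = 0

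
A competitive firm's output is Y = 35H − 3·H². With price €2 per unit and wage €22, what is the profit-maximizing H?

H* = 4

The marginal product of H is MP_H = 35 − 6H.
A price-taking firm hires until the value of the marginal product equals the wage: P·MP_H = w, so 2·(35 − 6H) = 22.
Then 35 − 6H = 11, giving H = 4.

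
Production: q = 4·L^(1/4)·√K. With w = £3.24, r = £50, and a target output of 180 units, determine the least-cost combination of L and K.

Cost minimization requires the marginal rate of technical substitution to equal the input-price ratio: MP_L/MP_K = w/r.
Here MP_L/MP_K = (1/4)·(K/L)/(1/2) = 0.5·(K/L). Setting this equal to 3.24/50 = 0.0648 gives K = 0.1296L.
Substituting into q = 180: 4·L^(1/4)·(0.1296L)^(1/2) = 180.
Solving, L = 625 and K = 81.

L* = 625, K* = 81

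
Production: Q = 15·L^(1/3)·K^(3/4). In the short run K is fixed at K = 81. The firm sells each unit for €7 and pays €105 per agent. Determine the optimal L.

With K = 81, MP_L = (1/3)·15·L^(-2/3)·81^(3/4) = 135·L^(-2/3).
Profit maximization for a price taker requires P·MP_L = w: 7·135·L^(-2/3) = 105.
So L^(-2/3) = 1/9, which gives L = 27.

L* = 27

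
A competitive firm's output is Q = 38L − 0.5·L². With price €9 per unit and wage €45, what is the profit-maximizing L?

The marginal product of L is MP_L = 38 − L.
A price-taking firm hires until the value of the marginal product equals the wage: P·MP_L = w, so 9·(38 − L) = 45.
Then 38 − L = 5, giving L = 33.

L* = 33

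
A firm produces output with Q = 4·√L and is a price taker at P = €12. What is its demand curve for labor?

MP_L = (1/2)·4·L^(-1/2) = 2·L^(-1/2).
Setting P·MP_L = w: 24·L^(-1/2) = w.
Solving for L: L^(-1/2) = w/24, so L = (24/w)^(2).

L(w) = 576/w²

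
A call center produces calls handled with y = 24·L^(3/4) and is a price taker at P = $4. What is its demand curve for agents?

L(w) = (72/w)^(4)

MP_L = (3/4)·24·L^(-1/4) = 18·L^(-1/4).
Setting P·MP_L = w: 72·L^(-1/4) = w.
Solving for L: L^(-1/4) = w/72, so L = (72/w)^(4).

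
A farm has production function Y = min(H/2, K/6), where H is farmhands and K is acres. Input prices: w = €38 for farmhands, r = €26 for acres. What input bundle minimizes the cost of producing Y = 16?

With a fixed-proportions technology, the cost-minimizing bundle uses no slack in either input: H/2 = K/6 = Y.
So H = 2·16 = 32 and K = 6·16 = 96.

H* = 32, K* = 96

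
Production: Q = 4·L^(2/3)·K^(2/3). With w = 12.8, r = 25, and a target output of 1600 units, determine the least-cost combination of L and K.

L* = 125, K* = 64

Cost minimization requires the marginal rate of technical substitution to equal the input-price ratio: MP_L/MP_K = w/r.
Here MP_L/MP_K = (2/3)·(K/L)/(2/3) = (K/L). Setting this equal to 12.8/25 = 0.512 gives K = 0.512L.
Substituting into Q = 1600: 4·L^(2/3)·(0.512L)^(2/3) = 1600.
Solving, L = 125 and K = 64.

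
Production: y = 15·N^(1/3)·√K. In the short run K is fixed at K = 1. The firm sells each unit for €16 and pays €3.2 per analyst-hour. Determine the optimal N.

With K = 1, MP_N = (1/3)·15·N^(-2/3)·1^(1/2) = 5·N^(-2/3).
Profit maximization for a price taker requires P·MP_N = w: 16·5·N^(-2/3) = 3.2.
So N^(-2/3) = 0.04, which gives N = 125.

N* = 125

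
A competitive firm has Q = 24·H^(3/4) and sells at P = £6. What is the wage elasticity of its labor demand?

MP_H = (3/4)·24·H^(-1/4), so P·MP_H = w gives 108·H^(-1/4) = w.
Solving, H(w) = (108/w)^(4). This is a constant-elasticity form: H ∝ w^(−4), so ε = −4.

ε = -4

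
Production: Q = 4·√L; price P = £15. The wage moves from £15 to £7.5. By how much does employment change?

ΔL = 12

From P·MP_L = w with MP_L = 2·L^(-1/2), the labor demand is L(w) = (30/w)^(2).
At w = 15: L = 4. At w = 7.5: L = 16.
ΔL = 16 − 4 = 12.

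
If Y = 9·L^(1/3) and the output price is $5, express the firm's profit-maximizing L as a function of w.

MP_L = (1/3)·9·L^(-2/3) = 3·L^(-2/3).
Setting P·MP_L = w: 15·L^(-2/3) = w.
Solving for L: L^(-2/3) = w/15, so L = (15/w)^(3/2).

L(w) = (15/w)^(3/2)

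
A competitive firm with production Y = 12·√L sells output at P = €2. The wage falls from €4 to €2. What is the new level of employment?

From P·MP_L = w with MP_L = 6·L^(-1/2), the labor demand is L(w) = (12/w)^(2).
At w = 4: L = 9. At w = 2: L = 36.

L* = 36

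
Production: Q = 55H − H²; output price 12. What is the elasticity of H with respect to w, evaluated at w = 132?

ε = -0.25

From P·MP_H = w with MP_H = 55 − 2H, labor demand is H(w) = (55 − w/12)/2.
dH/dw = −1/(24) = -1/24.
At w = 132, H = 22, so ε = (dH/dw)·(w/H) = (-1/24)·(132/22) = -0.25.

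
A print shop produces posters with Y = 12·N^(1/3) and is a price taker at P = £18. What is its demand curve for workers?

N(w) = (72/w)^(3/2)

MP_N = (1/3)·12·N^(-2/3) = 4·N^(-2/3).
Setting P·MP_N = w: 72·N^(-2/3) = w.
Solving for N: N^(-2/3) = w/72, so N = (72/w)^(3/2).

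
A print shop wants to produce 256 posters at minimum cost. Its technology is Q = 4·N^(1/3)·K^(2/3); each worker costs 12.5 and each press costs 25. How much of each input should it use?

N* = 64, K* = 64

Cost minimization requires the marginal rate of technical substitution to equal the input-price ratio: MP_N/MP_K = w/r.
Here MP_N/MP_K = (1/3)·(K/N)/(2/3) = 0.5·(K/N). Setting this equal to 12.5/25 = 0.5 gives K = N.
Substituting into Q = 256: 4·N^(1/3)·(N)^(2/3) = 256.
Solving, N = 64 and K = 64.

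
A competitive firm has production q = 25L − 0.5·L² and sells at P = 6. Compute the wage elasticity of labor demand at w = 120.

From P·MP_L = w with MP_L = 25 − L, labor demand is L(w) = 25 − w/6.
dL/dw = −1/(6) = -1/6.
At w = 120, L = 5, so ε = (dL/dw)·(w/L) = (-1/6)·(120/5) = -4.

ε = -4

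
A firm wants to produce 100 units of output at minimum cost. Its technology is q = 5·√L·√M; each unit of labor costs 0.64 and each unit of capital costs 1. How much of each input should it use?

L* = 25, M* = 16

Cost minimization requires the marginal rate of technical substitution to equal the input-price ratio: MP_L/MP_M = w/r.
Here MP_L/MP_M = (1/2)·(M/L)/(1/2) = (M/L). Setting this equal to 0.64/1 = 0.64 gives M = 0.64L.
Substituting into q = 100: 5·L^(1/2)·(0.64L)^(1/2) = 100.
Solving, L = 25 and M = 16.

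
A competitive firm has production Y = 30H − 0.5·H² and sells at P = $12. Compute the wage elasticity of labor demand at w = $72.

ε = -0.25

From P·MP_H = w with MP_H = 30 − H, labor demand is H(w) = 30 − w/12.
dH/dw = −1/(12) = -1/12.
At w = 72, H = 24, so ε = (dH/dw)·(w/H) = (-1/12)·(72/24) = -0.25.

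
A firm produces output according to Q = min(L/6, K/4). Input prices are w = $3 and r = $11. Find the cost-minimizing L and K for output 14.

With a fixed-proportions technology, the cost-minimizing bundle uses no slack in either input: L/6 = K/4 = Q.
So L = 6·14 = 84 and K = 4·14 = 56.

L* = 84, K* = 56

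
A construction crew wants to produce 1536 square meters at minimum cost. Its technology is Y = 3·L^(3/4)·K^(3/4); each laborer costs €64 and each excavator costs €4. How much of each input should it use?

Cost minimization requires the marginal rate of technical substitution to equal the input-price ratio: MP_L/MP_K = w/r.
Here MP_L/MP_K = (3/4)·(K/L)/(3/4) = (K/L). Setting this equal to 64/4 = 16 gives K = 16L.
Substituting into Y = 1536: 3·L^(3/4)·(16L)^(3/4) = 1536.
Solving, L = 16 and K = 256.

L* = 16, K* = 256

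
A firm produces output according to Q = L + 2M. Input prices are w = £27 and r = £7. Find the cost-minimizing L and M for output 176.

L* = 0, M* = 88

The inputs are perfect substitutes, so the firm uses whichever has the lower cost per unit of output.
Cost per unit of output via L is 27; via M it is 3.5. M is cheaper.
Producing Q = 176 with M alone: L = 0, M = 88.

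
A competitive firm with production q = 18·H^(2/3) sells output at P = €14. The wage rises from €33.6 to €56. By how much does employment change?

From P·MP_H = w with MP_H = 12·H^(-1/3), the labor demand is H(w) = (168/w)^(3).
At w = 33.6: H = 125. At w = 56: H = 27.
ΔH = 27 − 125 = -98.

ΔH = -98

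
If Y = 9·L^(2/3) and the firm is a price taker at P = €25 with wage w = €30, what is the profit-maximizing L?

MP_L = (2/3)·9·L^(-1/3) = 6·L^(-1/3).
Profit maximization for a price taker requires P·MP_L = w: 25·6·L^(-1/3) = 30.
So L^(-1/3) = 0.2, which gives L = 125.

L* = 125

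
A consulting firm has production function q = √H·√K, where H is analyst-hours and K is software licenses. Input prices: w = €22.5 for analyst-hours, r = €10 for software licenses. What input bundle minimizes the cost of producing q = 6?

H* = 4, K* = 9

Cost minimization requires the marginal rate of technical substitution to equal the input-price ratio: MP_H/MP_K = w/r.
Here MP_H/MP_K = (1/2)·(K/H)/(1/2) = (K/H). Setting this equal to 22.5/10 = 2.25 gives K = 2.25H.
Substituting into q = 6: H^(1/2)·(2.25H)^(1/2) = 6.
Solving, H = 4 and K = 9.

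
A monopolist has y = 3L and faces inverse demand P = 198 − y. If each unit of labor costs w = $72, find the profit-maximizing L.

Marginal revenue from the inverse demand is MR = 198 − 2y.
The marginal product is MP_L = 3.
A monopolist hires until marginal revenue product equals the wage: MR·MP_L = w.
(198 − 6L)·3 = 72, so L = 29.

L* = 29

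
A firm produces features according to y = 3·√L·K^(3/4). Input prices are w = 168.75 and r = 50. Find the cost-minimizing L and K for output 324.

Cost minimization requires the marginal rate of technical substitution to equal the input-price ratio: MP_L/MP_K = w/r.
Here MP_L/MP_K = (1/2)·(K/L)/(3/4) = (2/3)·(K/L). Setting this equal to 168.75/50 = 3.375 gives K = 5.0625L.
Substituting into y = 324: 3·L^(1/2)·(5.0625L)^(3/4) = 324.
Solving, L = 16 and K = 81.

L* = 16, K* = 81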